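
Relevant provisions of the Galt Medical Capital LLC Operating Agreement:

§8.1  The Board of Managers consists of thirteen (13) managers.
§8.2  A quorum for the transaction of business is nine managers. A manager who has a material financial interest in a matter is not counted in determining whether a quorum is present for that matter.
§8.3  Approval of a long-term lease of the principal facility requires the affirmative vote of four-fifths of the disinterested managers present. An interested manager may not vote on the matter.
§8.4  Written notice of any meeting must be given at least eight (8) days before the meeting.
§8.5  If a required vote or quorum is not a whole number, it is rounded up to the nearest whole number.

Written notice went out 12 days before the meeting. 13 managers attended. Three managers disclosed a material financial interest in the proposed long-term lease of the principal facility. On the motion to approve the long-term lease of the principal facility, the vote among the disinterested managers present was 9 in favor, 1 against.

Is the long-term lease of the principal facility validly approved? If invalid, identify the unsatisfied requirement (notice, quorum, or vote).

Notice: 12 days given; 8 required (12 ≥ 8). Satisfied.
Quorum: 13 present, but the 3 interested managers do not count, leaving 10. Quorum is 9. Satisfied.
Vote: the long-term lease of the principal facility requires four-fifths of the disinterested managers present (13 − 3 = 10). 4/5 of 10 = 8, so 8 affirmative votes are needed; 9 voted in favor. Satisfied.

Valid — all requirements satisfied.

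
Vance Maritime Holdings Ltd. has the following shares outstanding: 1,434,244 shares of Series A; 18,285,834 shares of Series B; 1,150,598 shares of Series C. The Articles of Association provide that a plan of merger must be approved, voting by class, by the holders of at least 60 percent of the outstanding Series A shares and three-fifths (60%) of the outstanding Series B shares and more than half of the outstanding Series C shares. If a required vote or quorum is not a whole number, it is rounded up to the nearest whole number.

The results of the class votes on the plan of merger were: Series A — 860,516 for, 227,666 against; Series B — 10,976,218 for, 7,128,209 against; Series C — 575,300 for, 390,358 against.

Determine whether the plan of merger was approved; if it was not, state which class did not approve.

Series A: 3/5 of 1434244 = 860546.40, rounded up to 860547; 860,547 required, 860,516 in favor — not approved.
Series B: 3/5 of 18285834 = 10971500.40, rounded up to 10971501; 10,971,501 required, 10,976,218 in favor — approved.
Series C: a majority of 1150598 is 575300; 575,300 required, 575,300 in favor — approved.

Not approved — the Series A shares did not give the required vote.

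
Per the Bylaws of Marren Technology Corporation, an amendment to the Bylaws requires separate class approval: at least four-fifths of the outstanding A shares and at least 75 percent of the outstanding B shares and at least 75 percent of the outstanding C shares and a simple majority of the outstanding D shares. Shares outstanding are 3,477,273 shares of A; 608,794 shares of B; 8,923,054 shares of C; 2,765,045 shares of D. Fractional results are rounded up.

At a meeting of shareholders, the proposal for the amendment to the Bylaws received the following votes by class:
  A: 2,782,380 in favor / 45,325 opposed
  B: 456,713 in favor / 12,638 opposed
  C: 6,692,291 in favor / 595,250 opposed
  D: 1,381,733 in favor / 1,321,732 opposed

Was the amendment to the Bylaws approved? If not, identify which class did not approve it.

A: 4/5 of 3477273 = 2781818.40, rounded up to 2781819; 2,781,819 required, 2,782,380 in favor — approved.
B: 3/4 of 608794 = 456595.50, rounded up to 456596; 456,596 required, 456,713 in favor — approved.
C: 3/4 of 8923054 = 6692290.50, rounded up to 6692291; 6,692,291 required, 6,692,291 in favor — approved.
D: a majority of 2765045 is 1382523; 1,382,523 required, 1,381,733 in favor — not approved.

Not approved — the D shares did not give the required vote.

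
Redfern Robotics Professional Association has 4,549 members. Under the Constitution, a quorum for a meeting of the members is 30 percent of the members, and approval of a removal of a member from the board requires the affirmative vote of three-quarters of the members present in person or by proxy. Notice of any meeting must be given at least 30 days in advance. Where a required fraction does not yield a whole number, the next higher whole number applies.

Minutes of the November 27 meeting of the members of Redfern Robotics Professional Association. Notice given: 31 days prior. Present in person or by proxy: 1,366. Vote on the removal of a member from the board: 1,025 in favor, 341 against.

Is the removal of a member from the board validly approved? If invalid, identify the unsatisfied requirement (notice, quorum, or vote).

Notice: 31 days given; 30 required. Satisfied.
Quorum: 30% of 4,549 = 1,364.70, rounded up to 1,365; 1,366 present. Satisfied.
Vote: requires three-fourths of those present (1,366); 3/4 of 1366 = 1024.50, rounded up to 1025, so 1,025 needed; 1,025 in favor. Satisfied.

Valid — all requirements satisfied.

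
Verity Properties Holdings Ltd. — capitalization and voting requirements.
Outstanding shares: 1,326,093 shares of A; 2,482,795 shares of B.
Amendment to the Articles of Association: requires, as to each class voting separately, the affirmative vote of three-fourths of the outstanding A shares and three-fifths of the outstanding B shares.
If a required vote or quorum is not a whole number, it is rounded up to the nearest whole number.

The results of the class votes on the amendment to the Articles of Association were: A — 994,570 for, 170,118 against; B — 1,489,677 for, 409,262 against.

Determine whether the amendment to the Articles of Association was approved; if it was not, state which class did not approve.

Approved — every class gave the required vote.

A: 3/4 of 1326093 = 994569.75, rounded up to 994570; 994,570 required, 994,570 in favor — approved.
B: 3/5 of 2482795 = 1489677; 1,489,677 required, 1,489,677 in favor — approved.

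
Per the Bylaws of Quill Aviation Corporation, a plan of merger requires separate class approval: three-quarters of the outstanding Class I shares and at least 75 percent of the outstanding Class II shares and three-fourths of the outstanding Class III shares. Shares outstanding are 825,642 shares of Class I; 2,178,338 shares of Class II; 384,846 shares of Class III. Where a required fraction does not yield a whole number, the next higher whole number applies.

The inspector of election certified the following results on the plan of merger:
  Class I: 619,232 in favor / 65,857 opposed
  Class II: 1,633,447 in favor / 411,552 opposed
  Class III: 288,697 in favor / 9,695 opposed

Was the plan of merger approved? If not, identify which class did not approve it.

Class I: 3/4 of 825642 = 619231.50, rounded up to 619232; 619,232 required, 619,232 in favor — approved.
Class II: 3/4 of 2178338 = 1633753.50, rounded up to 1633754; 1,633,754 required, 1,633,447 in favor — not approved.
Class III: 3/4 of 384846 = 288634.50, rounded up to 288635; 288,635 required, 288,697 in favor — approved.

Not approved — the Class II shares did not give the required vote.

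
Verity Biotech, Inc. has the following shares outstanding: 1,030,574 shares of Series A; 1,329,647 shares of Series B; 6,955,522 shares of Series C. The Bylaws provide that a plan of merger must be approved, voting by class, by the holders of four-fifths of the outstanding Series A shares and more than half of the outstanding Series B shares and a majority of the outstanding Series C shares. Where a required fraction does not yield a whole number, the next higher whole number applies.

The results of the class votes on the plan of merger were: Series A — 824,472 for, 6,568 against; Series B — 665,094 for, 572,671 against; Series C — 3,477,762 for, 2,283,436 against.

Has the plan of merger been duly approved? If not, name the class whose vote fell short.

Approved — every class gave the required vote.

Series A: 4/5 of 1030574 = 824459.20, rounded up to 824460; 824,460 required, 824,472 in favor — approved.
Series B: a majority of 1329647 is 664824; 664,824 required, 665,094 in favor — approved.
Series C: a majority of 6955522 is 3477762; 3,477,762 required, 3,477,762 in favor — approved.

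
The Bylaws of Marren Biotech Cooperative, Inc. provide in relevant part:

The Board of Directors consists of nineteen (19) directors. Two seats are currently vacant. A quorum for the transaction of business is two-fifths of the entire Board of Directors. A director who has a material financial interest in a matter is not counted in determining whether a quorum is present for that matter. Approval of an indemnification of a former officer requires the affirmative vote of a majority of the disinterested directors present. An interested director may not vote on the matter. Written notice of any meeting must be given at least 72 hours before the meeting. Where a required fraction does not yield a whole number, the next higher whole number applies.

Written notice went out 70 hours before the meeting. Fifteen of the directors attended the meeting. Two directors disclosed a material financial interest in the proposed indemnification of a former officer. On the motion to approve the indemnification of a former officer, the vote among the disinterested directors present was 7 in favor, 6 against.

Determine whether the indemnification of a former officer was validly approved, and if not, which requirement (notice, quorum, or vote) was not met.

Invalid — notice requirement not satisfied.

Notice: 70 hours given; 72 required (70 < 72). Not satisfied.
Quorum: 15 present, but the 2 interested directors do not count, leaving 13. Quorum is 8. Satisfied.
Vote: the indemnification of a former officer requires a majority of the disinterested directors present (15 − 2 = 13). A majority of 13 is 7, so 7 affirmative votes are needed; 7 voted in favor. Satisfied.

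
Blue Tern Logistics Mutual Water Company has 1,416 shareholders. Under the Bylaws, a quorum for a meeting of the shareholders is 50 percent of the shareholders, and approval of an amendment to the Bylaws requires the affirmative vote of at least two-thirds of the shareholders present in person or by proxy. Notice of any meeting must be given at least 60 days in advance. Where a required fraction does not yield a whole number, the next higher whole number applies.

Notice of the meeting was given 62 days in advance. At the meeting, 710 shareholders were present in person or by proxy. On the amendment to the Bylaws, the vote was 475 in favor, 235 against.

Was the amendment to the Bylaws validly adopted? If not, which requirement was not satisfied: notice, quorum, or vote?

Valid — all requirements satisfied.

Notice: 62 days given; 60 required. Satisfied.
Quorum: 50% of 1,416 = 708; 710 present. Satisfied.
Vote: requires two-thirds of those present (710); 2/3 of 710 = 473.33, rounded up to 474, so 474 needed; 475 in favor. Satisfied.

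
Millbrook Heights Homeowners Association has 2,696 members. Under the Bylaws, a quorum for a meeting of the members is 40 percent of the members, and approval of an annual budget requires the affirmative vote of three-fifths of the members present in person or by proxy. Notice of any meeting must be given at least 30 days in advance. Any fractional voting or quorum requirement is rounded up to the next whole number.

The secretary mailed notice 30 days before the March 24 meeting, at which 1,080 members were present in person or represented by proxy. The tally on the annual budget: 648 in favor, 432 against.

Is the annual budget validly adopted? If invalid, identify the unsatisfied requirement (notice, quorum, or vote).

Valid — all requirements satisfied.

Notice: 30 days given; 30 required. Satisfied.
Quorum: 40% of 2,696 = 1,078.40, rounded up to 1,079; 1,080 present. Satisfied.
Vote: requires three-fifths of those present (1,080); 3/5 of 1080 = 648, so 648 needed; 648 in favor. Satisfied.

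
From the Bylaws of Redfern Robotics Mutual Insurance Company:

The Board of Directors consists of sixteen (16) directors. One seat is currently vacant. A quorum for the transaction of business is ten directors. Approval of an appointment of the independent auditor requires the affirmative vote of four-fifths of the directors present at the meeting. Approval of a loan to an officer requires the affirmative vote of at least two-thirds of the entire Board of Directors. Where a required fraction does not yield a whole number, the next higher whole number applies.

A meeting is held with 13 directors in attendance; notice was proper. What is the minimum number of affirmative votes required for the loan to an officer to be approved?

The loan to an officer requires two-thirds of the entire Board of Directors (16).
2/3 of 16 = 10.67, rounded up to 11.

11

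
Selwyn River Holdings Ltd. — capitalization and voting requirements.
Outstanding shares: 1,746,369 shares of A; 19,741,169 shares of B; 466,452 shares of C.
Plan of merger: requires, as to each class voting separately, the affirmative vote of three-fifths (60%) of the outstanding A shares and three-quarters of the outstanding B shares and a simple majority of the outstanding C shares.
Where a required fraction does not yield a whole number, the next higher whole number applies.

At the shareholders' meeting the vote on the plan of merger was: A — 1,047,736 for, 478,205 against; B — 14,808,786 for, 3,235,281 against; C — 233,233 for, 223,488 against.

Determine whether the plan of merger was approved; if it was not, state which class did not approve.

A: 3/5 of 1746369 = 1047821.40, rounded up to 1047822; 1,047,822 required, 1,047,736 in favor — not approved.
B: 3/4 of 19741169 = 14805876.75, rounded up to 14805877; 14,805,877 required, 14,808,786 in favor — approved.
C: a majority of 466452 is 233227; 233,227 required, 233,233 in favor — approved.

Not approved — the A shares did not give the required vote.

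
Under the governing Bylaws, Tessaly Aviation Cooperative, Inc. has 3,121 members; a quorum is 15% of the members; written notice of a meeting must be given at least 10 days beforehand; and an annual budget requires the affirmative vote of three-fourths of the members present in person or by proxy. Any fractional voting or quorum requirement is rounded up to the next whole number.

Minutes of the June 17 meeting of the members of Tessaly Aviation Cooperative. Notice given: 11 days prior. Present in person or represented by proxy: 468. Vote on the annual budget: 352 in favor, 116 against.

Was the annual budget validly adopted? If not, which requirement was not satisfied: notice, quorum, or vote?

Invalid — quorum requirement not satisfied.

Notice: 11 days given; 10 required. Satisfied.
Quorum: 15% of 3,121 = 468.15, rounded up to 469; 468 present. Not satisfied.
Vote: requires three-fourths of those present (468); 3/4 of 468 = 351, so 351 needed; 352 in favor. Satisfied.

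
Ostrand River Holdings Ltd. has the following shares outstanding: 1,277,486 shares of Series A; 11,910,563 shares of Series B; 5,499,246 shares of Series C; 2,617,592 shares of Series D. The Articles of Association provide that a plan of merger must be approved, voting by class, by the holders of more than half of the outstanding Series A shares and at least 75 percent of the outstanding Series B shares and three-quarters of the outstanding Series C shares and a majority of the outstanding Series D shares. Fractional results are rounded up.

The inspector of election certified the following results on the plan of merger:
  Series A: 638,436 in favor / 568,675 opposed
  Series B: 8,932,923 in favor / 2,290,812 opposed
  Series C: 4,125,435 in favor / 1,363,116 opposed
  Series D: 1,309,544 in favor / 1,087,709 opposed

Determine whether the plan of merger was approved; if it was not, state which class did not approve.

Not approved — the Series A shares did not give the required vote.

Series A: a majority of 1277486 is 638744; 638,744 required, 638,436 in favor — not approved.
Series B: 3/4 of 11910563 = 8932922.25, rounded up to 8932923; 8,932,923 required, 8,932,923 in favor — approved.
Series C: 3/4 of 5499246 = 4124434.50, rounded up to 4124435; 4,124,435 required, 4,125,435 in favor — approved.
Series D: a majority of 2617592 is 1308797; 1,308,797 required, 1,309,544 in favor — approved.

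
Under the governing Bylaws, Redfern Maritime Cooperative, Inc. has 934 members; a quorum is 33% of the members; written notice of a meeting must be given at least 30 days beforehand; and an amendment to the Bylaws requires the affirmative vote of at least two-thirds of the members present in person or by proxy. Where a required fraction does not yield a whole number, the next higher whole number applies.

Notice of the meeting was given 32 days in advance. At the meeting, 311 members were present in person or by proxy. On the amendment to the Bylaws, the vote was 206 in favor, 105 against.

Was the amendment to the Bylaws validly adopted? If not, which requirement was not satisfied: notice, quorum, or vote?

Invalid — vote requirement not satisfied.

Notice: 32 days given; 30 required. Satisfied.
Quorum: 33% of 934 = 308.22, rounded up to 309; 311 present. Satisfied.
Vote: requires two-thirds of those present (311); 2/3 of 311 = 207.33, rounded up to 208, so 208 needed; 206 in favor. Not satisfied.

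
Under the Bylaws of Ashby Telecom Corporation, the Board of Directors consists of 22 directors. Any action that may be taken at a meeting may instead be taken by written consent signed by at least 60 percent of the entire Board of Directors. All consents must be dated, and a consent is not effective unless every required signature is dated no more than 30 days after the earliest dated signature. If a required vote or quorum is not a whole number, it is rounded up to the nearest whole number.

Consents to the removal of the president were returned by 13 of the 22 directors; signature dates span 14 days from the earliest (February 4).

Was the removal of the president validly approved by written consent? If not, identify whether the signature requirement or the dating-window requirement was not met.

Not effective — insufficient signatures.

Signatures required: at least 60 percent of 22 — 3/5 of 22 = 13.20, rounded up to 14, so 14 needed; 13 signed. Insufficient.
Dating window: the latest signature is 14 days after the earliest; the limit is 30 days. Within the window.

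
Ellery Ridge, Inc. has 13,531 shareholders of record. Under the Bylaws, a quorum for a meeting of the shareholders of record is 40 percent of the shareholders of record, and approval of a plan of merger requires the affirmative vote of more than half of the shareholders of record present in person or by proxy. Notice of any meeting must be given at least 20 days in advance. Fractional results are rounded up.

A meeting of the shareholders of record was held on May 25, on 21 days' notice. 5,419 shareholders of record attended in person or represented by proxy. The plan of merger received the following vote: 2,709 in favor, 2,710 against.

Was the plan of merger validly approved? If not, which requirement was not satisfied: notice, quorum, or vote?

Notice: 21 days given; 20 required. Satisfied.
Quorum: 40% of 13,531 = 5,412.40, rounded up to 5,413; 5,419 present. Satisfied.
Vote: requires a majority of those present (5,419); a majority of 5419 is 2710, so 2,710 needed; 2,709 in favor. Not satisfied.

Invalid — vote requirement not satisfied.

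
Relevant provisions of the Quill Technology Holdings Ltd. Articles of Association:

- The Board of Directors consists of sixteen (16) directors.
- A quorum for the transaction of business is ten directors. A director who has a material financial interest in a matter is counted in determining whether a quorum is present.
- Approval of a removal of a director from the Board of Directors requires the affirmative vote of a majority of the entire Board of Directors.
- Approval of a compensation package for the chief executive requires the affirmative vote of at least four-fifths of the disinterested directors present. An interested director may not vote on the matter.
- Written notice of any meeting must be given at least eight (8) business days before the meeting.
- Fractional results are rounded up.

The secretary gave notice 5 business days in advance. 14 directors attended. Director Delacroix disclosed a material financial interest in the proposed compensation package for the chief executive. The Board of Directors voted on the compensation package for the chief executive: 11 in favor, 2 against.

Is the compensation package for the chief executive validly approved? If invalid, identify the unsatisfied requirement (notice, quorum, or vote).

Invalid — notice requirement not satisfied.

Notice: 5 business days given; 8 required (5 < 8). Not satisfied.
Quorum: 14 present (interested directors count toward quorum); quorum is 10. Satisfied.
Vote: the compensation package for the chief executive requires four-fifths of the disinterested directors present (14 − 1 = 13). 4/5 of 13 = 10.40, rounded up to 11, so 11 affirmative votes are needed; 11 voted in favor. Satisfied.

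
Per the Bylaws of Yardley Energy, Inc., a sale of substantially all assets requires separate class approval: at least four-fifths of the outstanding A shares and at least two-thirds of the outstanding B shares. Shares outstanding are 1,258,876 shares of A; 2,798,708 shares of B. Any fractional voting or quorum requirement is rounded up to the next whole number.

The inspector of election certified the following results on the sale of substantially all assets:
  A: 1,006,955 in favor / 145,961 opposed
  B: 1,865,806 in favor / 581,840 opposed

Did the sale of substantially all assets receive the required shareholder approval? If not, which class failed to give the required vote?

A: 4/5 of 1258876 = 1007100.80, rounded up to 1007101; 1,007,101 required, 1,006,955 in favor — not approved.
B: 2/3 of 2798708 = 1865805.33, rounded up to 1865806; 1,865,806 required, 1,865,806 in favor — approved.

Not approved — the A shares did not give the required vote.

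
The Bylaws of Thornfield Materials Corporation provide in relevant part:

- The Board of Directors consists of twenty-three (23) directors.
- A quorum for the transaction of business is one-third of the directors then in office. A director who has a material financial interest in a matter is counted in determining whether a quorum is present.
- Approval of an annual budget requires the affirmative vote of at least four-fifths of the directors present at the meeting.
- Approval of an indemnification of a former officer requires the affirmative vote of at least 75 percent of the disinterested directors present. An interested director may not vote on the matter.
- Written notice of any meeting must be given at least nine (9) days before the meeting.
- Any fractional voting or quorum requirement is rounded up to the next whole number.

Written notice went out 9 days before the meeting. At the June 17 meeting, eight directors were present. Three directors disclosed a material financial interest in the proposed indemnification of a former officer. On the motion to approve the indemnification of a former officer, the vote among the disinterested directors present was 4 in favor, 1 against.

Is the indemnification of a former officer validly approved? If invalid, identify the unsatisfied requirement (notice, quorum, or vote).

Valid — all requirements satisfied.

Notice: 9 days given; 9 required (9 ≥ 9). Satisfied.
Quorum: 8 present (interested directors count toward quorum); quorum is 8. Satisfied.
Vote: the indemnification of a former officer requires three-fourths of the disinterested directors present (8 − 3 = 5). 3/4 of 5 = 3.75, rounded up to 4, so 4 affirmative votes are needed; 4 voted in favor. Satisfied.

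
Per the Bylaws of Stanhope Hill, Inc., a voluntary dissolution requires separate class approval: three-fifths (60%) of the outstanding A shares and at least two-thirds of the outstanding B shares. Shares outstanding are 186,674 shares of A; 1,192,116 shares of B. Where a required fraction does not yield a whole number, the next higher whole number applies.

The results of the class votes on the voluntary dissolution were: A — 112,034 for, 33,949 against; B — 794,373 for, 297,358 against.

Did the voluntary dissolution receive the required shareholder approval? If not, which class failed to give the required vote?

Not approved — the B shares did not give the required vote.

A: 3/5 of 186674 = 112004.40, rounded up to 112005; 112,005 required, 112,034 in favor — approved.
B: 2/3 of 1192116 = 794744; 794,744 required, 794,373 in favor — not approved.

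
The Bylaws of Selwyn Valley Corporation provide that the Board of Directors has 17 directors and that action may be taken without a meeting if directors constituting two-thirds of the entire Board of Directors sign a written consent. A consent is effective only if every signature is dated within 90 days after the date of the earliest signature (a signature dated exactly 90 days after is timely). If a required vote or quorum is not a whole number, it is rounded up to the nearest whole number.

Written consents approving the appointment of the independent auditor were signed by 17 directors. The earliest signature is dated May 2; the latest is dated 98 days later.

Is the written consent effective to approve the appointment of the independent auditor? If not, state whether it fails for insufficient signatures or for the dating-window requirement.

Signatures required: two-thirds of 17 — 2/3 of 17 = 11.33, rounded up to 12, so 12 needed; 17 signed. Sufficient.
Dating window: the latest signature is 98 days after the earliest; the limit is 90 days. Outside the window.

Not effective — dating-window requirement not satisfied.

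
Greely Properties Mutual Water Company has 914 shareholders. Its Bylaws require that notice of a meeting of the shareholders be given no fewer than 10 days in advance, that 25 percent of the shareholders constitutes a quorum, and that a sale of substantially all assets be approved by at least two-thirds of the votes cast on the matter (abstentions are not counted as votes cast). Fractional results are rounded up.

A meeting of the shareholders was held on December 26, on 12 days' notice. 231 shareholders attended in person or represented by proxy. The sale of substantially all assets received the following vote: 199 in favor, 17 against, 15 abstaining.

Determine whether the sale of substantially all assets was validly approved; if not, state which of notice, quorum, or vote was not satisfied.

Valid — all requirements satisfied.

Notice: 12 days given; 10 required. Satisfied.
Quorum: 25% of 914 = 228.50, rounded up to 229; 231 present. Satisfied.
Vote: requires two-thirds of the votes cast (231 − 15 abstaining = 216); 2/3 of 216 = 144, so 144 needed; 199 in favor. Satisfied.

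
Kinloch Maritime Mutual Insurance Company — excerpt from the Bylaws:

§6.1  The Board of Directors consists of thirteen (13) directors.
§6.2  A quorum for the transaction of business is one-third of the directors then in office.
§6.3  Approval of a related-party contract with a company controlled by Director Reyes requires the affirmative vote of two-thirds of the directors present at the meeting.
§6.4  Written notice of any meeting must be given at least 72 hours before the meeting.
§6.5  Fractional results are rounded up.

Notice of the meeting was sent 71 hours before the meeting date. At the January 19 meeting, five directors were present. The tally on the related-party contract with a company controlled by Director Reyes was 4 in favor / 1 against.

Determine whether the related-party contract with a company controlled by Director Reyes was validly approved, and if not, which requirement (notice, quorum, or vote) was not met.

Invalid — notice requirement not satisfied.

Notice: 71 hours given; 72 required (71 < 72). Not satisfied.
Quorum: 5 present; quorum is 5. Satisfied.
Vote: the related-party contract with a company controlled by Director Reyes requires two-thirds of the directors present (5). 2/3 of 5 = 3.33, rounded up to 4, so 4 affirmative votes are needed; 4 voted in favor. Satisfied.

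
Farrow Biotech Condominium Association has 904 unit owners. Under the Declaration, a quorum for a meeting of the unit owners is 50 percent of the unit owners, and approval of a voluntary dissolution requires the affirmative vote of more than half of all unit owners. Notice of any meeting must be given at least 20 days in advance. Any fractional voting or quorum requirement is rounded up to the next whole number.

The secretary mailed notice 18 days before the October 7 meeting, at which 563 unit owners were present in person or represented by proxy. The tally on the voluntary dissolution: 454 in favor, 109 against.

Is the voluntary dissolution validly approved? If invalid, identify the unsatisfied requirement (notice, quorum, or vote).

Notice: 18 days given; 20 required. Not satisfied.
Quorum: 50% of 904 = 452; 563 present. Satisfied.
Vote: requires a majority of all unit owners (904); a majority of 904 is 453, so 453 needed; 454 in favor. Satisfied.

Invalid — notice requirement not satisfied.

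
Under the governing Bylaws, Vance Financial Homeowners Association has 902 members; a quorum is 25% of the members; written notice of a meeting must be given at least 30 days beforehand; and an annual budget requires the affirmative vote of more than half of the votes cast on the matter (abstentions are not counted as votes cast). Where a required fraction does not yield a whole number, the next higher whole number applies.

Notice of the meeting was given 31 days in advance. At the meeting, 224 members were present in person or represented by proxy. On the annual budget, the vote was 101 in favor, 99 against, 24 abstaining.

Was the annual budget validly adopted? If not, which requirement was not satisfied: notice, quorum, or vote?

Notice: 31 days given; 30 required. Satisfied.
Quorum: 25% of 902 = 225.50, rounded up to 226; 224 present. Not satisfied.
Vote: requires a majority of the votes cast (224 − 24 abstaining = 200); a majority of 200 is 101, so 101 needed; 101 in favor. Satisfied.

Invalid — quorum requirement not satisfied.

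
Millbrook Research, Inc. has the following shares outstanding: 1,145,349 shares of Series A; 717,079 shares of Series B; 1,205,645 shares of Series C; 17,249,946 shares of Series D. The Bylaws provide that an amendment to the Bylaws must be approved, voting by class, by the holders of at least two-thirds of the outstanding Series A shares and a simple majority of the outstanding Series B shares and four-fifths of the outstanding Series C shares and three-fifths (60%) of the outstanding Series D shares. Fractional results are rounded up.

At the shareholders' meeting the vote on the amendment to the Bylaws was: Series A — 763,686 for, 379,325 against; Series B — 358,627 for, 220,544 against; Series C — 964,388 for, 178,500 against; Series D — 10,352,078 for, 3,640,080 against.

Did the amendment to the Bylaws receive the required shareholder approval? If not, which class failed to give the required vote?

Not approved — the Series C shares did not give the required vote.

Series A: 2/3 of 1145349 = 763566; 763,566 required, 763,686 in favor — approved.
Series B: a majority of 717079 is 358540; 358,540 required, 358,627 in favor — approved.
Series C: 4/5 of 1205645 = 964516; 964,516 required, 964,388 in favor — not approved.
Series D: 3/5 of 17249946 = 10349967.60, rounded up to 10349968; 10,349,968 required, 10,352,078 in favor — approved.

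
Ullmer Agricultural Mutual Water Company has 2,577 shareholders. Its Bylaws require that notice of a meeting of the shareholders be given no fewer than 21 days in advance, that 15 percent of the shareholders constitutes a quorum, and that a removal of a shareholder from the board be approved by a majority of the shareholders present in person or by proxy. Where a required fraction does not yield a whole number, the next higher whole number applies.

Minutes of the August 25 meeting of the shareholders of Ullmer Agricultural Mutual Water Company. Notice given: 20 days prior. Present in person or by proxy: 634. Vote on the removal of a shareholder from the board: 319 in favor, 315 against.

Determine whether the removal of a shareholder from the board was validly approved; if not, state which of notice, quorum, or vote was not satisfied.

Notice: 20 days given; 21 required. Not satisfied.
Quorum: 15% of 2,577 = 386.55, rounded up to 387; 634 present. Satisfied.
Vote: requires a majority of those present (634); a majority of 634 is 318, so 318 needed; 319 in favor. Satisfied.

Invalid — notice requirement not satisfied.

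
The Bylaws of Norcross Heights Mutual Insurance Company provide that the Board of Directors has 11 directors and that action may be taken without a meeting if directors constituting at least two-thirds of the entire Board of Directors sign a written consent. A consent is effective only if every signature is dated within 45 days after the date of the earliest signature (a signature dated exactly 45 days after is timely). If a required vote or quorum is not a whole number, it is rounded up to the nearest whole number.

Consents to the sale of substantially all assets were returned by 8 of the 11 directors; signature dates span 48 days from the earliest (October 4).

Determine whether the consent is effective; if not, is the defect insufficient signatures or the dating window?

Not effective — dating-window requirement not satisfied.

Signatures required: at least two-thirds of 11 — 2/3 of 11 = 7.33, rounded up to 8, so 8 needed; 8 signed. Sufficient.
Dating window: the latest signature is 48 days after the earliest; the limit is 45 days. Outside the window.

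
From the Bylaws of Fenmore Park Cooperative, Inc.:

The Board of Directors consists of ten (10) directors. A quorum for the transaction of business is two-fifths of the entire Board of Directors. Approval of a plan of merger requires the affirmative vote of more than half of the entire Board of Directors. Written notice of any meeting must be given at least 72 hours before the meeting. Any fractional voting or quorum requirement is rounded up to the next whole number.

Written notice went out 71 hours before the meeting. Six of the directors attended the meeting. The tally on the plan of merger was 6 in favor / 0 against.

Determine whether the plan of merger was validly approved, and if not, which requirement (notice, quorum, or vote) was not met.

Notice: 71 hours given; 72 required (71 < 72). Not satisfied.
Quorum: 6 present; quorum is 4. Satisfied.
Vote: the plan of merger requires a majority of the entire Board of Directors (10). A majority of 10 is 6, so 6 affirmative votes are needed; 6 voted in favor. Satisfied.

Invalid — notice requirement not satisfied.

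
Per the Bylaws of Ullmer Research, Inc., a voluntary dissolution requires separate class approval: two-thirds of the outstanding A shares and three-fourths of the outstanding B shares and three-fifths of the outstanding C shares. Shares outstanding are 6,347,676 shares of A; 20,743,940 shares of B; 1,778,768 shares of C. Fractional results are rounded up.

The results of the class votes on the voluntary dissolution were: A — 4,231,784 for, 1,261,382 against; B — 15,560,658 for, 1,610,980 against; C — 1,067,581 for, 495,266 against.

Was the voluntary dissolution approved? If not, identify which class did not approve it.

A: 2/3 of 6347676 = 4231784; 4,231,784 required, 4,231,784 in favor — approved.
B: 3/4 of 20743940 = 15557955; 15,557,955 required, 15,560,658 in favor — approved.
C: 3/5 of 1778768 = 1067260.80, rounded up to 1067261; 1,067,261 required, 1,067,581 in favor — approved.

Approved — every class gave the required vote.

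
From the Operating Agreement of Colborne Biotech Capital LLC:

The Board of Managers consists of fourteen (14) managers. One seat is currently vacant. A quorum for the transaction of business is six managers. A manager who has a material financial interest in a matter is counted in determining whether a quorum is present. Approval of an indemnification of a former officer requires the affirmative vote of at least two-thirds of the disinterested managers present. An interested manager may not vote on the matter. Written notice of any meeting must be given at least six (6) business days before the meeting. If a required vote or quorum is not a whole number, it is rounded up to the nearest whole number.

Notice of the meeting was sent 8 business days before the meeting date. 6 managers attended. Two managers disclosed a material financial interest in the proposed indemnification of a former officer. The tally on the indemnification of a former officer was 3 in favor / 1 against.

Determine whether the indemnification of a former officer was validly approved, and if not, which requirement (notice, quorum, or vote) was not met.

Valid — all requirements satisfied.

Notice: 8 business days given; 6 required (8 ≥ 6). Satisfied.
Quorum: 6 present (interested managers count toward quorum); quorum is 6. Satisfied.
Vote: the indemnification of a former officer requires two-thirds of the disinterested managers present (6 − 2 = 4). 2/3 of 4 = 2.67, rounded up to 3, so 3 affirmative votes are needed; 3 voted in favor. Satisfied.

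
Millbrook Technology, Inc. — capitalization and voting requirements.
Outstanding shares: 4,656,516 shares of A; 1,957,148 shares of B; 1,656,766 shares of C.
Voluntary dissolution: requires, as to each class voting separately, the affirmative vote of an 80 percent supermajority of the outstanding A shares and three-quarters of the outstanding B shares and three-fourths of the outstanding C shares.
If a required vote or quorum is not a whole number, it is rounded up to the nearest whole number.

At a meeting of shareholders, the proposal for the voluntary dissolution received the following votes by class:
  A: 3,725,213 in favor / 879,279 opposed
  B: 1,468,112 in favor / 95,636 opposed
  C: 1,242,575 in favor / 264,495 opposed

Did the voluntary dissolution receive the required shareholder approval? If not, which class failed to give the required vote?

Approved — every class gave the required vote.

A: 4/5 of 4656516 = 3725212.80, rounded up to 3725213; 3,725,213 required, 3,725,213 in favor — approved.
B: 3/4 of 1957148 = 1467861; 1,467,861 required, 1,468,112 in favor — approved.
C: 3/4 of 1656766 = 1242574.50, rounded up to 1242575; 1,242,575 required, 1,242,575 in favor — approved.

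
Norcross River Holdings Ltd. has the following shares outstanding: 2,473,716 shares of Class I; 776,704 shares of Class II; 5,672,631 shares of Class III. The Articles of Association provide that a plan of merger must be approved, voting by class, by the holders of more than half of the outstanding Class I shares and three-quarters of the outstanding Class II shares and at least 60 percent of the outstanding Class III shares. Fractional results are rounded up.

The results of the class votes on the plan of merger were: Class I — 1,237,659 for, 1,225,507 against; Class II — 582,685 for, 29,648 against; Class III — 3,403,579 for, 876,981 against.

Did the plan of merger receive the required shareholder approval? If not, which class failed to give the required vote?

Class I: a majority of 2473716 is 1236859; 1,236,859 required, 1,237,659 in favor — approved.
Class II: 3/4 of 776704 = 582528; 582,528 required, 582,685 in favor — approved.
Class III: 3/5 of 5672631 = 3403578.60, rounded up to 3403579; 3,403,579 required, 3,403,579 in favor — approved.

Approved — every class gave the required vote.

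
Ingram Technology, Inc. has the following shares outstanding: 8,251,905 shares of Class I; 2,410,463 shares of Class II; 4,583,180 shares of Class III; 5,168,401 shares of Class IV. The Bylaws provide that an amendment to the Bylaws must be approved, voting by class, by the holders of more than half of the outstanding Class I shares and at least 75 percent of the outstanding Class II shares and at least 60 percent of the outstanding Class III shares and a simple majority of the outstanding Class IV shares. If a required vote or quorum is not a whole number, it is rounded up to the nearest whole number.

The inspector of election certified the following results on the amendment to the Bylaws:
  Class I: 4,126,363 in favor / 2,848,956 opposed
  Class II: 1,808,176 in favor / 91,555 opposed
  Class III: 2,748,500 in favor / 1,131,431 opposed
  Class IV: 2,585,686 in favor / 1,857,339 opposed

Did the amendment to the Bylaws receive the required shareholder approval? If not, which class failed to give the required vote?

Class I: a majority of 8251905 is 4125953; 4,125,953 required, 4,126,363 in favor — approved.
Class II: 3/4 of 2410463 = 1807847.25, rounded up to 1807848; 1,807,848 required, 1,808,176 in favor — approved.
Class III: 3/5 of 4583180 = 2749908; 2,749,908 required, 2,748,500 in favor — not approved.
Class IV: a majority of 5168401 is 2584201; 2,584,201 required, 2,585,686 in favor — approved.

Not approved — the Class III shares did not give the required vote.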